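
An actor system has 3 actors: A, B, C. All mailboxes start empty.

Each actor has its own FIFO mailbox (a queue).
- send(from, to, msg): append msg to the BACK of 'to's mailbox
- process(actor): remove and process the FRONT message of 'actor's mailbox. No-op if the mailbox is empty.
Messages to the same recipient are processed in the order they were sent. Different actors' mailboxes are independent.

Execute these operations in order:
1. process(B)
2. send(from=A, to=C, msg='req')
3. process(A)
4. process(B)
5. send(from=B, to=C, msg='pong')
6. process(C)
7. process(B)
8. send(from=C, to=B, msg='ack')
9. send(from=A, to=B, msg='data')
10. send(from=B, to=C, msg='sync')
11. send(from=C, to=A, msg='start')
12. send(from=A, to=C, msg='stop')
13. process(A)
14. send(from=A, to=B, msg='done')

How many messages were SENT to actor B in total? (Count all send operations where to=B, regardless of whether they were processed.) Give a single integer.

After 1 (process(B)): A:[] B:[] C:[]
After 2 (send(from=A, to=C, msg='req')): A:[] B:[] C:[req]
After 3 (process(A)): A:[] B:[] C:[req]
After 4 (process(B)): A:[] B:[] C:[req]
After 5 (send(from=B, to=C, msg='pong')): A:[] B:[] C:[req,pong]
After 6 (process(C)): A:[] B:[] C:[pong]
After 7 (process(B)): A:[] B:[] C:[pong]
After 8 (send(from=C, to=B, msg='ack')): A:[] B:[ack] C:[pong]
After 9 (send(from=A, to=B, msg='data')): A:[] B:[ack,data] C:[pong]
After 10 (send(from=B, to=C, msg='sync')): A:[] B:[ack,data] C:[pong,sync]
After 11 (send(from=C, to=A, msg='start')): A:[start] B:[ack,data] C:[pong,sync]
After 12 (send(from=A, to=C, msg='stop')): A:[start] B:[ack,data] C:[pong,sync,stop]
After 13 (process(A)): A:[] B:[ack,data] C:[pong,sync,stop]
After 14 (send(from=A, to=B, msg='done')): A:[] B:[ack,data,done] C:[pong,sync,stop]

Answer: 3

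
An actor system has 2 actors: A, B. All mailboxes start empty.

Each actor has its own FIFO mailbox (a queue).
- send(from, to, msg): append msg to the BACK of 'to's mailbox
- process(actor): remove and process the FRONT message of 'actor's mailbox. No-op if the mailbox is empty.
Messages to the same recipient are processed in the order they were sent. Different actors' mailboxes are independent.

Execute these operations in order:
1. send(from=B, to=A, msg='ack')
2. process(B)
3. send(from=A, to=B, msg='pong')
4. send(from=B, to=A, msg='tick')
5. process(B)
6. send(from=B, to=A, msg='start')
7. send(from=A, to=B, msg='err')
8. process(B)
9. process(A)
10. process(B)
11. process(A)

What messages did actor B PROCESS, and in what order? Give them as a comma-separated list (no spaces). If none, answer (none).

Answer: pong,err

Derivation:
After 1 (send(from=B, to=A, msg='ack')): A:[ack] B:[]
After 2 (process(B)): A:[ack] B:[]
After 3 (send(from=A, to=B, msg='pong')): A:[ack] B:[pong]
After 4 (send(from=B, to=A, msg='tick')): A:[ack,tick] B:[pong]
After 5 (process(B)): A:[ack,tick] B:[]
After 6 (send(from=B, to=A, msg='start')): A:[ack,tick,start] B:[]
After 7 (send(from=A, to=B, msg='err')): A:[ack,tick,start] B:[err]
After 8 (process(B)): A:[ack,tick,start] B:[]
After 9 (process(A)): A:[tick,start] B:[]
After 10 (process(B)): A:[tick,start] B:[]
After 11 (process(A)): A:[start] B:[]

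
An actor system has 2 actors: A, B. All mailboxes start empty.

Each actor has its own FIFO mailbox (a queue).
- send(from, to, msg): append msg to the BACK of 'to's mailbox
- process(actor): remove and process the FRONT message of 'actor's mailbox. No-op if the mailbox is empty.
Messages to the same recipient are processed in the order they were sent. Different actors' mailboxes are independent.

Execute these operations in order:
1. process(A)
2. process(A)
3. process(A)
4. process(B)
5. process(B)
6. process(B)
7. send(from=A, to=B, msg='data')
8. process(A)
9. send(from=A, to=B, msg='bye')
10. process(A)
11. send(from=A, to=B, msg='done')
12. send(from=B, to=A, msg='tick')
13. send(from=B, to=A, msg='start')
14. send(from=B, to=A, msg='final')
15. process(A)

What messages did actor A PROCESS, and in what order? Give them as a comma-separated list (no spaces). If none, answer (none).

Answer: tick

Derivation:
After 1 (process(A)): A:[] B:[]
After 2 (process(A)): A:[] B:[]
After 3 (process(A)): A:[] B:[]
After 4 (process(B)): A:[] B:[]
After 5 (process(B)): A:[] B:[]
After 6 (process(B)): A:[] B:[]
After 7 (send(from=A, to=B, msg='data')): A:[] B:[data]
After 8 (process(A)): A:[] B:[data]
After 9 (send(from=A, to=B, msg='bye')): A:[] B:[data,bye]
After 10 (process(A)): A:[] B:[data,bye]
After 11 (send(from=A, to=B, msg='done')): A:[] B:[data,bye,done]
After 12 (send(from=B, to=A, msg='tick')): A:[tick] B:[data,bye,done]
After 13 (send(from=B, to=A, msg='start')): A:[tick,start] B:[data,bye,done]
After 14 (send(from=B, to=A, msg='final')): A:[tick,start,final] B:[data,bye,done]
After 15 (process(A)): A:[start,final] B:[data,bye,done]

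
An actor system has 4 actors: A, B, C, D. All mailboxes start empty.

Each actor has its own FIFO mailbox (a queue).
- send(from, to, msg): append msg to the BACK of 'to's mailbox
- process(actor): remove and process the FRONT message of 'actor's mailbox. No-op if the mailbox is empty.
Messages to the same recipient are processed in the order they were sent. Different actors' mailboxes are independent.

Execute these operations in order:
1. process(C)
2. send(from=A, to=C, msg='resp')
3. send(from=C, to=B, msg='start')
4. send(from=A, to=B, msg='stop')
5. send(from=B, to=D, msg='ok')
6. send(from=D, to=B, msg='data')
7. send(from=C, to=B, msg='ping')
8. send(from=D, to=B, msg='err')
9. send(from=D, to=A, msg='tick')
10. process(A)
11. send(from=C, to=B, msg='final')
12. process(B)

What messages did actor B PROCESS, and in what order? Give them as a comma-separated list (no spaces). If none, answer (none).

After 1 (process(C)): A:[] B:[] C:[] D:[]
After 2 (send(from=A, to=C, msg='resp')): A:[] B:[] C:[resp] D:[]
After 3 (send(from=C, to=B, msg='start')): A:[] B:[start] C:[resp] D:[]
After 4 (send(from=A, to=B, msg='stop')): A:[] B:[start,stop] C:[resp] D:[]
After 5 (send(from=B, to=D, msg='ok')): A:[] B:[start,stop] C:[resp] D:[ok]
After 6 (send(from=D, to=B, msg='data')): A:[] B:[start,stop,data] C:[resp] D:[ok]
After 7 (send(from=C, to=B, msg='ping')): A:[] B:[start,stop,data,ping] C:[resp] D:[ok]
After 8 (send(from=D, to=B, msg='err')): A:[] B:[start,stop,data,ping,err] C:[resp] D:[ok]
After 9 (send(from=D, to=A, msg='tick')): A:[tick] B:[start,stop,data,ping,err] C:[resp] D:[ok]
After 10 (process(A)): A:[] B:[start,stop,data,ping,err] C:[resp] D:[ok]
After 11 (send(from=C, to=B, msg='final')): A:[] B:[start,stop,data,ping,err,final] C:[resp] D:[ok]
After 12 (process(B)): A:[] B:[stop,data,ping,err,final] C:[resp] D:[ok]

Answer: start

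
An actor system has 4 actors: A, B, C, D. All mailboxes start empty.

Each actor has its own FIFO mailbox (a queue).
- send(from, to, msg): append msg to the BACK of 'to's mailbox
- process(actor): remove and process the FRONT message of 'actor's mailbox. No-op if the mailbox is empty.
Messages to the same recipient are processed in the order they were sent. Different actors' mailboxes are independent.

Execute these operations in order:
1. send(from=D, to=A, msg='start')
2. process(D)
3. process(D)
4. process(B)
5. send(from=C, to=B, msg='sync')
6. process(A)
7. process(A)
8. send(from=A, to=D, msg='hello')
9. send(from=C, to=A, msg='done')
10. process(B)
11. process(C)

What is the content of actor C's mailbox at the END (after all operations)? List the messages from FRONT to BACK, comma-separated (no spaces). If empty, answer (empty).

Answer: (empty)

Derivation:
After 1 (send(from=D, to=A, msg='start')): A:[start] B:[] C:[] D:[]
After 2 (process(D)): A:[start] B:[] C:[] D:[]
After 3 (process(D)): A:[start] B:[] C:[] D:[]
After 4 (process(B)): A:[start] B:[] C:[] D:[]
After 5 (send(from=C, to=B, msg='sync')): A:[start] B:[sync] C:[] D:[]
After 6 (process(A)): A:[] B:[sync] C:[] D:[]
After 7 (process(A)): A:[] B:[sync] C:[] D:[]
After 8 (send(from=A, to=D, msg='hello')): A:[] B:[sync] C:[] D:[hello]
After 9 (send(from=C, to=A, msg='done')): A:[done] B:[sync] C:[] D:[hello]
After 10 (process(B)): A:[done] B:[] C:[] D:[hello]
After 11 (process(C)): A:[done] B:[] C:[] D:[hello]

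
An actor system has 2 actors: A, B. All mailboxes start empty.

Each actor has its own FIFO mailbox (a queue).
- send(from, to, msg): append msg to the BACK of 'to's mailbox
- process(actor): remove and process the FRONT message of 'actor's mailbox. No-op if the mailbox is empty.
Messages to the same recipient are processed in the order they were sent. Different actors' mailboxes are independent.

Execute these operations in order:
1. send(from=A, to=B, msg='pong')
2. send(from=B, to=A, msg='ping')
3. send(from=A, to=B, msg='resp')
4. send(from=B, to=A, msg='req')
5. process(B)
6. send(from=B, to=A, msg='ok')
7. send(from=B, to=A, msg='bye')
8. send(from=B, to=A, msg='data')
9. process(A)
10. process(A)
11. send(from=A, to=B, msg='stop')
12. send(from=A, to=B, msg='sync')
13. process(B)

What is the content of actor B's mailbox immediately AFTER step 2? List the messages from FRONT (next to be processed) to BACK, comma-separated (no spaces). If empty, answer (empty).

After 1 (send(from=A, to=B, msg='pong')): A:[] B:[pong]
After 2 (send(from=B, to=A, msg='ping')): A:[ping] B:[pong]

pong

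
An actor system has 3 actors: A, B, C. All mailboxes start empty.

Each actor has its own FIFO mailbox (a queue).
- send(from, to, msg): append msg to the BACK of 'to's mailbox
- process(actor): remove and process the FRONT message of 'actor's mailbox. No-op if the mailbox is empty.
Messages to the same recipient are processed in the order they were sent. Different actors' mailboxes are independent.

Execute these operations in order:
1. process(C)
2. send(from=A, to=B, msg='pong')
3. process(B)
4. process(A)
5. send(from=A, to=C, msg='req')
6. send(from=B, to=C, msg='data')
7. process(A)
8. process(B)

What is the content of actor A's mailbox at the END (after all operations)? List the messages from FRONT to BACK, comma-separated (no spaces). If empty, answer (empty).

Answer: (empty)

Derivation:
After 1 (process(C)): A:[] B:[] C:[]
After 2 (send(from=A, to=B, msg='pong')): A:[] B:[pong] C:[]
After 3 (process(B)): A:[] B:[] C:[]
After 4 (process(A)): A:[] B:[] C:[]
After 5 (send(from=A, to=C, msg='req')): A:[] B:[] C:[req]
After 6 (send(from=B, to=C, msg='data')): A:[] B:[] C:[req,data]
After 7 (process(A)): A:[] B:[] C:[req,data]
After 8 (process(B)): A:[] B:[] C:[req,data]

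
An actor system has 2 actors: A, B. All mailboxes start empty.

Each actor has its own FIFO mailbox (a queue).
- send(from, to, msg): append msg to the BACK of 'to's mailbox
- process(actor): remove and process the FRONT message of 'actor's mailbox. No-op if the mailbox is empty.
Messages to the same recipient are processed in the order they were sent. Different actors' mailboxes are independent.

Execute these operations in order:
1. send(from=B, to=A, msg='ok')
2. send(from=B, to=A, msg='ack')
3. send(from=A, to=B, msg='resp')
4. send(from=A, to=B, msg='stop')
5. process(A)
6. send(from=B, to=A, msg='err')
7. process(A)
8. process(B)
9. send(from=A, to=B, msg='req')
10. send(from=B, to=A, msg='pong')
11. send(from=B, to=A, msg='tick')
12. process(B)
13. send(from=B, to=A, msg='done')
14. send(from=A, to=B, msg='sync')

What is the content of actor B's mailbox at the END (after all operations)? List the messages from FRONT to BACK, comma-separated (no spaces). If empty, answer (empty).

After 1 (send(from=B, to=A, msg='ok')): A:[ok] B:[]
After 2 (send(from=B, to=A, msg='ack')): A:[ok,ack] B:[]
After 3 (send(from=A, to=B, msg='resp')): A:[ok,ack] B:[resp]
After 4 (send(from=A, to=B, msg='stop')): A:[ok,ack] B:[resp,stop]
After 5 (process(A)): A:[ack] B:[resp,stop]
After 6 (send(from=B, to=A, msg='err')): A:[ack,err] B:[resp,stop]
After 7 (process(A)): A:[err] B:[resp,stop]
After 8 (process(B)): A:[err] B:[stop]
After 9 (send(from=A, to=B, msg='req')): A:[err] B:[stop,req]
After 10 (send(from=B, to=A, msg='pong')): A:[err,pong] B:[stop,req]
After 11 (send(from=B, to=A, msg='tick')): A:[err,pong,tick] B:[stop,req]
After 12 (process(B)): A:[err,pong,tick] B:[req]
After 13 (send(from=B, to=A, msg='done')): A:[err,pong,tick,done] B:[req]
After 14 (send(from=A, to=B, msg='sync')): A:[err,pong,tick,done] B:[req,sync]

Answer: req,sync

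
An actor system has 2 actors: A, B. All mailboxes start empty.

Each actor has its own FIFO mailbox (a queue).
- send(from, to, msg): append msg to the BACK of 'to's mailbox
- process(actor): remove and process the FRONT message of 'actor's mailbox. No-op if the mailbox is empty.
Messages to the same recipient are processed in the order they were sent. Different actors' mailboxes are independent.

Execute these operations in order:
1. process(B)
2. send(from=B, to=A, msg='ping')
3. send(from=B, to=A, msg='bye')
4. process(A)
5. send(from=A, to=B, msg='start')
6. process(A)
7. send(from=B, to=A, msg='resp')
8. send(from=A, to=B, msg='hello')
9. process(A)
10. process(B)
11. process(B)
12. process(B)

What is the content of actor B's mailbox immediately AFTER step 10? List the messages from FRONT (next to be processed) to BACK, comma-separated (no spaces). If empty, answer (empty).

After 1 (process(B)): A:[] B:[]
After 2 (send(from=B, to=A, msg='ping')): A:[ping] B:[]
After 3 (send(from=B, to=A, msg='bye')): A:[ping,bye] B:[]
After 4 (process(A)): A:[bye] B:[]
After 5 (send(from=A, to=B, msg='start')): A:[bye] B:[start]
After 6 (process(A)): A:[] B:[start]
After 7 (send(from=B, to=A, msg='resp')): A:[resp] B:[start]
After 8 (send(from=A, to=B, msg='hello')): A:[resp] B:[start,hello]
After 9 (process(A)): A:[] B:[start,hello]
After 10 (process(B)): A:[] B:[hello]

hello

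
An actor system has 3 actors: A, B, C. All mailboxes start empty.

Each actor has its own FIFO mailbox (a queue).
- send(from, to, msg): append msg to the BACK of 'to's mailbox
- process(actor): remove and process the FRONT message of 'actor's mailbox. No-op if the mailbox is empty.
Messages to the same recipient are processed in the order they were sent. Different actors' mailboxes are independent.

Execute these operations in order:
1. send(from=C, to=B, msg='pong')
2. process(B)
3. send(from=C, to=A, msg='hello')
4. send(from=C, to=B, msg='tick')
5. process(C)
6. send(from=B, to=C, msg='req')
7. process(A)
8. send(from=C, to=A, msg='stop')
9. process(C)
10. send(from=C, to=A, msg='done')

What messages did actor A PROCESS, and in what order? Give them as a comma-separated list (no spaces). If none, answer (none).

After 1 (send(from=C, to=B, msg='pong')): A:[] B:[pong] C:[]
After 2 (process(B)): A:[] B:[] C:[]
After 3 (send(from=C, to=A, msg='hello')): A:[hello] B:[] C:[]
After 4 (send(from=C, to=B, msg='tick')): A:[hello] B:[tick] C:[]
After 5 (process(C)): A:[hello] B:[tick] C:[]
After 6 (send(from=B, to=C, msg='req')): A:[hello] B:[tick] C:[req]
After 7 (process(A)): A:[] B:[tick] C:[req]
After 8 (send(from=C, to=A, msg='stop')): A:[stop] B:[tick] C:[req]
After 9 (process(C)): A:[stop] B:[tick] C:[]
After 10 (send(from=C, to=A, msg='done')): A:[stop,done] B:[tick] C:[]

Answer: hello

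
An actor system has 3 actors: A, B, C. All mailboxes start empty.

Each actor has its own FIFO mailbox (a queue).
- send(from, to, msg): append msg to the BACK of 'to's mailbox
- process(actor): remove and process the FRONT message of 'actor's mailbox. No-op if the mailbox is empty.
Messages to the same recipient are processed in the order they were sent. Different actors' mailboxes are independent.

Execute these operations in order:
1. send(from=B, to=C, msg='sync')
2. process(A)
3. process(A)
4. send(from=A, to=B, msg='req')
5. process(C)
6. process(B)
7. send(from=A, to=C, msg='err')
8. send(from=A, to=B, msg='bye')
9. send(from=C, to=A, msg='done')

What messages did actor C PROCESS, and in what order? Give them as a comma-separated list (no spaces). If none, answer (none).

Answer: sync

Derivation:
After 1 (send(from=B, to=C, msg='sync')): A:[] B:[] C:[sync]
After 2 (process(A)): A:[] B:[] C:[sync]
After 3 (process(A)): A:[] B:[] C:[sync]
After 4 (send(from=A, to=B, msg='req')): A:[] B:[req] C:[sync]
After 5 (process(C)): A:[] B:[req] C:[]
After 6 (process(B)): A:[] B:[] C:[]
After 7 (send(from=A, to=C, msg='err')): A:[] B:[] C:[err]
After 8 (send(from=A, to=B, msg='bye')): A:[] B:[bye] C:[err]
After 9 (send(from=C, to=A, msg='done')): A:[done] B:[bye] C:[err]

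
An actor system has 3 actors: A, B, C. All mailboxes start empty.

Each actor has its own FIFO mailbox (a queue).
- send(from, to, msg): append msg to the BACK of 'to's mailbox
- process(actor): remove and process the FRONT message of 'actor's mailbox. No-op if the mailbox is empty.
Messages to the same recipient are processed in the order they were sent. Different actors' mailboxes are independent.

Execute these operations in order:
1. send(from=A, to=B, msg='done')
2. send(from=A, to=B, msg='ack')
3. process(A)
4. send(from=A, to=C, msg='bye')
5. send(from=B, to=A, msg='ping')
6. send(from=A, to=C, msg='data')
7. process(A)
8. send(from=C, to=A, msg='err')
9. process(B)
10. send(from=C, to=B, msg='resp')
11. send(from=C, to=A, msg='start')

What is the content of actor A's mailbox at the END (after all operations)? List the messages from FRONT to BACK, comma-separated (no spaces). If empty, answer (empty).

Answer: err,start

Derivation:
After 1 (send(from=A, to=B, msg='done')): A:[] B:[done] C:[]
After 2 (send(from=A, to=B, msg='ack')): A:[] B:[done,ack] C:[]
After 3 (process(A)): A:[] B:[done,ack] C:[]
After 4 (send(from=A, to=C, msg='bye')): A:[] B:[done,ack] C:[bye]
After 5 (send(from=B, to=A, msg='ping')): A:[ping] B:[done,ack] C:[bye]
After 6 (send(from=A, to=C, msg='data')): A:[ping] B:[done,ack] C:[bye,data]
After 7 (process(A)): A:[] B:[done,ack] C:[bye,data]
After 8 (send(from=C, to=A, msg='err')): A:[err] B:[done,ack] C:[bye,data]
After 9 (process(B)): A:[err] B:[ack] C:[bye,data]
After 10 (send(from=C, to=B, msg='resp')): A:[err] B:[ack,resp] C:[bye,data]
After 11 (send(from=C, to=A, msg='start')): A:[err,start] B:[ack,resp] C:[bye,data]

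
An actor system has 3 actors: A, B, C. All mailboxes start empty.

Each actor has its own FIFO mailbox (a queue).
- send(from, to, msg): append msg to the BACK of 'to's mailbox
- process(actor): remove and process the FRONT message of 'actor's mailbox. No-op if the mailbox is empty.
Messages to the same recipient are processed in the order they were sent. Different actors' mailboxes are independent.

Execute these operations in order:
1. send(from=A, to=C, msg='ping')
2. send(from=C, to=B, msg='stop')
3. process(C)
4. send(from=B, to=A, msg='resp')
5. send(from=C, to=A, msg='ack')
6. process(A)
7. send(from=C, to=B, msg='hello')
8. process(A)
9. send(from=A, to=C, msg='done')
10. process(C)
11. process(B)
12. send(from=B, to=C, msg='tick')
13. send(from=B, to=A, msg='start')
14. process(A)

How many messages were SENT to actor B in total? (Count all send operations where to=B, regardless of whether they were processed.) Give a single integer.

After 1 (send(from=A, to=C, msg='ping')): A:[] B:[] C:[ping]
After 2 (send(from=C, to=B, msg='stop')): A:[] B:[stop] C:[ping]
After 3 (process(C)): A:[] B:[stop] C:[]
After 4 (send(from=B, to=A, msg='resp')): A:[resp] B:[stop] C:[]
After 5 (send(from=C, to=A, msg='ack')): A:[resp,ack] B:[stop] C:[]
After 6 (process(A)): A:[ack] B:[stop] C:[]
After 7 (send(from=C, to=B, msg='hello')): A:[ack] B:[stop,hello] C:[]
After 8 (process(A)): A:[] B:[stop,hello] C:[]
After 9 (send(from=A, to=C, msg='done')): A:[] B:[stop,hello] C:[done]
After 10 (process(C)): A:[] B:[stop,hello] C:[]
After 11 (process(B)): A:[] B:[hello] C:[]
After 12 (send(from=B, to=C, msg='tick')): A:[] B:[hello] C:[tick]
After 13 (send(from=B, to=A, msg='start')): A:[start] B:[hello] C:[tick]
After 14 (process(A)): A:[] B:[hello] C:[tick]

Answer: 2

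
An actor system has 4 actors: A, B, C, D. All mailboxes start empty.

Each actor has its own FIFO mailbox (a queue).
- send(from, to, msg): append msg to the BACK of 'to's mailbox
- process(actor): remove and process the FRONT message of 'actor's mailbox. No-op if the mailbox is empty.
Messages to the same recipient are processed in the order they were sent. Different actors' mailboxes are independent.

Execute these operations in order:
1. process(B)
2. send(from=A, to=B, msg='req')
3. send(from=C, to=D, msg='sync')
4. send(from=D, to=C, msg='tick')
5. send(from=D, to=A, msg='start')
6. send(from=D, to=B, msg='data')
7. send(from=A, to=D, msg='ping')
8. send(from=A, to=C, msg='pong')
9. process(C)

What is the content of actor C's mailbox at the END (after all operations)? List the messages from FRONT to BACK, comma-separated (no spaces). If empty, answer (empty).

Answer: pong

Derivation:
After 1 (process(B)): A:[] B:[] C:[] D:[]
After 2 (send(from=A, to=B, msg='req')): A:[] B:[req] C:[] D:[]
After 3 (send(from=C, to=D, msg='sync')): A:[] B:[req] C:[] D:[sync]
After 4 (send(from=D, to=C, msg='tick')): A:[] B:[req] C:[tick] D:[sync]
After 5 (send(from=D, to=A, msg='start')): A:[start] B:[req] C:[tick] D:[sync]
After 6 (send(from=D, to=B, msg='data')): A:[start] B:[req,data] C:[tick] D:[sync]
After 7 (send(from=A, to=D, msg='ping')): A:[start] B:[req,data] C:[tick] D:[sync,ping]
After 8 (send(from=A, to=C, msg='pong')): A:[start] B:[req,data] C:[tick,pong] D:[sync,ping]
After 9 (process(C)): A:[start] B:[req,data] C:[pong] D:[sync,ping]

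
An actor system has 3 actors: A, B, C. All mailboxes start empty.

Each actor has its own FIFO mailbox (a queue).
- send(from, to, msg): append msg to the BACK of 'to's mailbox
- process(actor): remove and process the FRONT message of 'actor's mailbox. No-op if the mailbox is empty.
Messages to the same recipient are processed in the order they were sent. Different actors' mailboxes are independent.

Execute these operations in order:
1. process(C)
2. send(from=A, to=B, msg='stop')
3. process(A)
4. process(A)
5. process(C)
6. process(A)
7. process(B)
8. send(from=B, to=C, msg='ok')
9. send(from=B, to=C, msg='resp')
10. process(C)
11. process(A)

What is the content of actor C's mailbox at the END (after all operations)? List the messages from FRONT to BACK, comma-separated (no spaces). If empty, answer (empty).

After 1 (process(C)): A:[] B:[] C:[]
After 2 (send(from=A, to=B, msg='stop')): A:[] B:[stop] C:[]
After 3 (process(A)): A:[] B:[stop] C:[]
After 4 (process(A)): A:[] B:[stop] C:[]
After 5 (process(C)): A:[] B:[stop] C:[]
After 6 (process(A)): A:[] B:[stop] C:[]
After 7 (process(B)): A:[] B:[] C:[]
After 8 (send(from=B, to=C, msg='ok')): A:[] B:[] C:[ok]
After 9 (send(from=B, to=C, msg='resp')): A:[] B:[] C:[ok,resp]
After 10 (process(C)): A:[] B:[] C:[resp]
After 11 (process(A)): A:[] B:[] C:[resp]

Answer: resp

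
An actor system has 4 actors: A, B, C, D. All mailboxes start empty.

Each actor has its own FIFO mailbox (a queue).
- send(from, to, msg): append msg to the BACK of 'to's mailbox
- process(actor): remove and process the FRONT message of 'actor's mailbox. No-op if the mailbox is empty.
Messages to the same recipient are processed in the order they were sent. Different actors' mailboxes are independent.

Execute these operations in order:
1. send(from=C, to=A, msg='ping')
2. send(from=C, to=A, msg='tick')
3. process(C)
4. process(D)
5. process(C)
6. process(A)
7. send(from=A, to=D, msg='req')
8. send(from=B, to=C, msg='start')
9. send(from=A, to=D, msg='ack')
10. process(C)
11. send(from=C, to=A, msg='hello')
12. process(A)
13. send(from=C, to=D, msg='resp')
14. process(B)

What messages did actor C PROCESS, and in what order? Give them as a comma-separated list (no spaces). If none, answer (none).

After 1 (send(from=C, to=A, msg='ping')): A:[ping] B:[] C:[] D:[]
After 2 (send(from=C, to=A, msg='tick')): A:[ping,tick] B:[] C:[] D:[]
After 3 (process(C)): A:[ping,tick] B:[] C:[] D:[]
After 4 (process(D)): A:[ping,tick] B:[] C:[] D:[]
After 5 (process(C)): A:[ping,tick] B:[] C:[] D:[]
After 6 (process(A)): A:[tick] B:[] C:[] D:[]
After 7 (send(from=A, to=D, msg='req')): A:[tick] B:[] C:[] D:[req]
After 8 (send(from=B, to=C, msg='start')): A:[tick] B:[] C:[start] D:[req]
After 9 (send(from=A, to=D, msg='ack')): A:[tick] B:[] C:[start] D:[req,ack]
After 10 (process(C)): A:[tick] B:[] C:[] D:[req,ack]
After 11 (send(from=C, to=A, msg='hello')): A:[tick,hello] B:[] C:[] D:[req,ack]
After 12 (process(A)): A:[hello] B:[] C:[] D:[req,ack]
After 13 (send(from=C, to=D, msg='resp')): A:[hello] B:[] C:[] D:[req,ack,resp]
After 14 (process(B)): A:[hello] B:[] C:[] D:[req,ack,resp]

Answer: start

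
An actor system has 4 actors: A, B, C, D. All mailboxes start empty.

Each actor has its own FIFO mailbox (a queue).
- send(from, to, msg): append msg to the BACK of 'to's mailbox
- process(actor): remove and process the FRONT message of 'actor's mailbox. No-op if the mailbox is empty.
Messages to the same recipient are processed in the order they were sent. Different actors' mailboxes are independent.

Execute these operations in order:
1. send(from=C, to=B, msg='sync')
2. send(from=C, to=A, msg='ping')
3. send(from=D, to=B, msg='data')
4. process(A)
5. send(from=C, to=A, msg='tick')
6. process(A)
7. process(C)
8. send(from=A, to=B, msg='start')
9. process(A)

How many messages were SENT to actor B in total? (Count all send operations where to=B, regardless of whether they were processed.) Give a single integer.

After 1 (send(from=C, to=B, msg='sync')): A:[] B:[sync] C:[] D:[]
After 2 (send(from=C, to=A, msg='ping')): A:[ping] B:[sync] C:[] D:[]
After 3 (send(from=D, to=B, msg='data')): A:[ping] B:[sync,data] C:[] D:[]
After 4 (process(A)): A:[] B:[sync,data] C:[] D:[]
After 5 (send(from=C, to=A, msg='tick')): A:[tick] B:[sync,data] C:[] D:[]
After 6 (process(A)): A:[] B:[sync,data] C:[] D:[]
After 7 (process(C)): A:[] B:[sync,data] C:[] D:[]
After 8 (send(from=A, to=B, msg='start')): A:[] B:[sync,data,start] C:[] D:[]
After 9 (process(A)): A:[] B:[sync,data,start] C:[] D:[]

Answer: 3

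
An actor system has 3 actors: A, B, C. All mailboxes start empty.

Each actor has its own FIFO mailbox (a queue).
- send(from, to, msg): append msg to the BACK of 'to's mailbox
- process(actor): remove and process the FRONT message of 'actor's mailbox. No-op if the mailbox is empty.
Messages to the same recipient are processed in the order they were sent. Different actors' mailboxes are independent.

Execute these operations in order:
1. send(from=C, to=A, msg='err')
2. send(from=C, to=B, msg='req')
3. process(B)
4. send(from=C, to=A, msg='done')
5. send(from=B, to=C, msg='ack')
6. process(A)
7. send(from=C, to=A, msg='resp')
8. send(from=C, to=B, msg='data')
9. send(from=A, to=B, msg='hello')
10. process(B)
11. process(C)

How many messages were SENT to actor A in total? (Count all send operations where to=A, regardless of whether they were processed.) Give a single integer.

After 1 (send(from=C, to=A, msg='err')): A:[err] B:[] C:[]
After 2 (send(from=C, to=B, msg='req')): A:[err] B:[req] C:[]
After 3 (process(B)): A:[err] B:[] C:[]
After 4 (send(from=C, to=A, msg='done')): A:[err,done] B:[] C:[]
After 5 (send(from=B, to=C, msg='ack')): A:[err,done] B:[] C:[ack]
After 6 (process(A)): A:[done] B:[] C:[ack]
After 7 (send(from=C, to=A, msg='resp')): A:[done,resp] B:[] C:[ack]
After 8 (send(from=C, to=B, msg='data')): A:[done,resp] B:[data] C:[ack]
After 9 (send(from=A, to=B, msg='hello')): A:[done,resp] B:[data,hello] C:[ack]
After 10 (process(B)): A:[done,resp] B:[hello] C:[ack]
After 11 (process(C)): A:[done,resp] B:[hello] C:[]

Answer: 3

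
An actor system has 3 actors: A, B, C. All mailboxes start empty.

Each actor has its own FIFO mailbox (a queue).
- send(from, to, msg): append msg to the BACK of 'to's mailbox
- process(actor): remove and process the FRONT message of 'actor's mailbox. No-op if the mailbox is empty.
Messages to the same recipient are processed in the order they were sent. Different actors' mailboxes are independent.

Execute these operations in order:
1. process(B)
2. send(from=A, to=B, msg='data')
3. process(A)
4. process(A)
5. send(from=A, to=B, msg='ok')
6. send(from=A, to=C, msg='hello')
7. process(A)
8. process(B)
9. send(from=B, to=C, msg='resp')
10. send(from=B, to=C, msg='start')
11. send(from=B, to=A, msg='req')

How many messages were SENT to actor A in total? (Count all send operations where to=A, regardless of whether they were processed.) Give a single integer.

After 1 (process(B)): A:[] B:[] C:[]
After 2 (send(from=A, to=B, msg='data')): A:[] B:[data] C:[]
After 3 (process(A)): A:[] B:[data] C:[]
After 4 (process(A)): A:[] B:[data] C:[]
After 5 (send(from=A, to=B, msg='ok')): A:[] B:[data,ok] C:[]
After 6 (send(from=A, to=C, msg='hello')): A:[] B:[data,ok] C:[hello]
After 7 (process(A)): A:[] B:[data,ok] C:[hello]
After 8 (process(B)): A:[] B:[ok] C:[hello]
After 9 (send(from=B, to=C, msg='resp')): A:[] B:[ok] C:[hello,resp]
After 10 (send(from=B, to=C, msg='start')): A:[] B:[ok] C:[hello,resp,start]
After 11 (send(from=B, to=A, msg='req')): A:[req] B:[ok] C:[hello,resp,start]

Answer: 1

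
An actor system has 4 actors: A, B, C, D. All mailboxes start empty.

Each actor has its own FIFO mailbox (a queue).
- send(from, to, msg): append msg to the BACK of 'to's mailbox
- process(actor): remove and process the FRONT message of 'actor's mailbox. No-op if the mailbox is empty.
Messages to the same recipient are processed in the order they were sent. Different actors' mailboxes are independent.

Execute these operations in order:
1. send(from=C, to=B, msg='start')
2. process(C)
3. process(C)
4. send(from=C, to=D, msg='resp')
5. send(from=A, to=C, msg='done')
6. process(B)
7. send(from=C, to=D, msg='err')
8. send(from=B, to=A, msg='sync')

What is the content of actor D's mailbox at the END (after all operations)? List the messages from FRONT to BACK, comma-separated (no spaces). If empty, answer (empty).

After 1 (send(from=C, to=B, msg='start')): A:[] B:[start] C:[] D:[]
After 2 (process(C)): A:[] B:[start] C:[] D:[]
After 3 (process(C)): A:[] B:[start] C:[] D:[]
After 4 (send(from=C, to=D, msg='resp')): A:[] B:[start] C:[] D:[resp]
After 5 (send(from=A, to=C, msg='done')): A:[] B:[start] C:[done] D:[resp]
After 6 (process(B)): A:[] B:[] C:[done] D:[resp]
After 7 (send(from=C, to=D, msg='err')): A:[] B:[] C:[done] D:[resp,err]
After 8 (send(from=B, to=A, msg='sync')): A:[sync] B:[] C:[done] D:[resp,err]

Answer: resp,err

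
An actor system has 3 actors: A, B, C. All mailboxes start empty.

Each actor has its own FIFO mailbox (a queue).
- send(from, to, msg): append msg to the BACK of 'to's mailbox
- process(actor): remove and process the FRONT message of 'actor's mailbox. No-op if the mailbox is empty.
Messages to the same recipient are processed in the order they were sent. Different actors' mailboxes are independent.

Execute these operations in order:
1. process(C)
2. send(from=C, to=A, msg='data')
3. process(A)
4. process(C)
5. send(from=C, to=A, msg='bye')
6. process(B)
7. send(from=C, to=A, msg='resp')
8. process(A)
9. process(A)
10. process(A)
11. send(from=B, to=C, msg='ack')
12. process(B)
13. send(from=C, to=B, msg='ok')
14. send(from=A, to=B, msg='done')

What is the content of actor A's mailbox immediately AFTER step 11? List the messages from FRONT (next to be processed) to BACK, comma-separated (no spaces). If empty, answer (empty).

After 1 (process(C)): A:[] B:[] C:[]
After 2 (send(from=C, to=A, msg='data')): A:[data] B:[] C:[]
After 3 (process(A)): A:[] B:[] C:[]
After 4 (process(C)): A:[] B:[] C:[]
After 5 (send(from=C, to=A, msg='bye')): A:[bye] B:[] C:[]
After 6 (process(B)): A:[bye] B:[] C:[]
After 7 (send(from=C, to=A, msg='resp')): A:[bye,resp] B:[] C:[]
After 8 (process(A)): A:[resp] B:[] C:[]
After 9 (process(A)): A:[] B:[] C:[]
After 10 (process(A)): A:[] B:[] C:[]
After 11 (send(from=B, to=C, msg='ack')): A:[] B:[] C:[ack]

(empty)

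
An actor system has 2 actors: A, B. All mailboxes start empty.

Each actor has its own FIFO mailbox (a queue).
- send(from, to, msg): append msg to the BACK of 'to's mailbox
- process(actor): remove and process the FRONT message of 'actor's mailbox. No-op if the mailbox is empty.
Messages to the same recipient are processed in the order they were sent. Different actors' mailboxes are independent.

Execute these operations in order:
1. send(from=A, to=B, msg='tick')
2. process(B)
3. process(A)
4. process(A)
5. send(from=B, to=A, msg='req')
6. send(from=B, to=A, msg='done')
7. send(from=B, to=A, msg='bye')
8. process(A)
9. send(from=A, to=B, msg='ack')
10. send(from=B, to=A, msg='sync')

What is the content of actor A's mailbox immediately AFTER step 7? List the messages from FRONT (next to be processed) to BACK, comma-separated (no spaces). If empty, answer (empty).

After 1 (send(from=A, to=B, msg='tick')): A:[] B:[tick]
After 2 (process(B)): A:[] B:[]
After 3 (process(A)): A:[] B:[]
After 4 (process(A)): A:[] B:[]
After 5 (send(from=B, to=A, msg='req')): A:[req] B:[]
After 6 (send(from=B, to=A, msg='done')): A:[req,done] B:[]
After 7 (send(from=B, to=A, msg='bye')): A:[req,done,bye] B:[]

req,done,bye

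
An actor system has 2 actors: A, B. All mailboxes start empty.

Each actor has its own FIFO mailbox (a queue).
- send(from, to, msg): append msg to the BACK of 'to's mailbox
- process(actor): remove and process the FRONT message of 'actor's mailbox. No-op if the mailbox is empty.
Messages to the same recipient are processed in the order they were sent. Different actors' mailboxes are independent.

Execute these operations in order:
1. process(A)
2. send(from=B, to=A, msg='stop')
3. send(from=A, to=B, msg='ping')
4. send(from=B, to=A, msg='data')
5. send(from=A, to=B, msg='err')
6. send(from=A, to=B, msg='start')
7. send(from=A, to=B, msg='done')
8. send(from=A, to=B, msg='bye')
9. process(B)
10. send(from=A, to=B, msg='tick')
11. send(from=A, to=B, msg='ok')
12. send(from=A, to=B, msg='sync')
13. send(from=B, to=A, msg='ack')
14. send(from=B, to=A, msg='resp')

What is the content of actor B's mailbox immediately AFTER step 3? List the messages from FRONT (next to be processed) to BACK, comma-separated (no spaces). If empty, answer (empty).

After 1 (process(A)): A:[] B:[]
After 2 (send(from=B, to=A, msg='stop')): A:[stop] B:[]
After 3 (send(from=A, to=B, msg='ping')): A:[stop] B:[ping]

ping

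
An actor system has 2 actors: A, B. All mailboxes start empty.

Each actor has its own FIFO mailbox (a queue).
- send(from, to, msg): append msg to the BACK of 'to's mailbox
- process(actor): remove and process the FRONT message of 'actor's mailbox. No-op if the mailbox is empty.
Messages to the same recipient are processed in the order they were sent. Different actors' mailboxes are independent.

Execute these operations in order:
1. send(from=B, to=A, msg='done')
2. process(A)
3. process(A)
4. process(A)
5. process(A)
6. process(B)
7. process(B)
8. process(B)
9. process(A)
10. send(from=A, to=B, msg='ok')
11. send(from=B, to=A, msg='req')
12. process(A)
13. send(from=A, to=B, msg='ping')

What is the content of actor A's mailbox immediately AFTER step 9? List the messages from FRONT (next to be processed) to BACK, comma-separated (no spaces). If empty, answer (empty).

After 1 (send(from=B, to=A, msg='done')): A:[done] B:[]
After 2 (process(A)): A:[] B:[]
After 3 (process(A)): A:[] B:[]
After 4 (process(A)): A:[] B:[]
After 5 (process(A)): A:[] B:[]
After 6 (process(B)): A:[] B:[]
After 7 (process(B)): A:[] B:[]
After 8 (process(B)): A:[] B:[]
After 9 (process(A)): A:[] B:[]

(empty)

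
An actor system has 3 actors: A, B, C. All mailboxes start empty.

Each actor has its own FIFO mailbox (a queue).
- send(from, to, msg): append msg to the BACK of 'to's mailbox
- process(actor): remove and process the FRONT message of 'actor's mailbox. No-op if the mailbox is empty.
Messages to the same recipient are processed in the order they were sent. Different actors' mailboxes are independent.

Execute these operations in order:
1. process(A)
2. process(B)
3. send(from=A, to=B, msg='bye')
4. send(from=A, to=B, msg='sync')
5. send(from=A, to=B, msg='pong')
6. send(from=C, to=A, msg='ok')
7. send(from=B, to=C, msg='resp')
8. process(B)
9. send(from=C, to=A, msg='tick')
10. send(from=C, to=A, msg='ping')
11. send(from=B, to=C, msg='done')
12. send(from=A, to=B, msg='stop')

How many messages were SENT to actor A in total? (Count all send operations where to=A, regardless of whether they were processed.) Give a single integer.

After 1 (process(A)): A:[] B:[] C:[]
After 2 (process(B)): A:[] B:[] C:[]
After 3 (send(from=A, to=B, msg='bye')): A:[] B:[bye] C:[]
After 4 (send(from=A, to=B, msg='sync')): A:[] B:[bye,sync] C:[]
After 5 (send(from=A, to=B, msg='pong')): A:[] B:[bye,sync,pong] C:[]
After 6 (send(from=C, to=A, msg='ok')): A:[ok] B:[bye,sync,pong] C:[]
After 7 (send(from=B, to=C, msg='resp')): A:[ok] B:[bye,sync,pong] C:[resp]
After 8 (process(B)): A:[ok] B:[sync,pong] C:[resp]
After 9 (send(from=C, to=A, msg='tick')): A:[ok,tick] B:[sync,pong] C:[resp]
After 10 (send(from=C, to=A, msg='ping')): A:[ok,tick,ping] B:[sync,pong] C:[resp]
After 11 (send(from=B, to=C, msg='done')): A:[ok,tick,ping] B:[sync,pong] C:[resp,done]
After 12 (send(from=A, to=B, msg='stop')): A:[ok,tick,ping] B:[sync,pong,stop] C:[resp,done]

Answer: 3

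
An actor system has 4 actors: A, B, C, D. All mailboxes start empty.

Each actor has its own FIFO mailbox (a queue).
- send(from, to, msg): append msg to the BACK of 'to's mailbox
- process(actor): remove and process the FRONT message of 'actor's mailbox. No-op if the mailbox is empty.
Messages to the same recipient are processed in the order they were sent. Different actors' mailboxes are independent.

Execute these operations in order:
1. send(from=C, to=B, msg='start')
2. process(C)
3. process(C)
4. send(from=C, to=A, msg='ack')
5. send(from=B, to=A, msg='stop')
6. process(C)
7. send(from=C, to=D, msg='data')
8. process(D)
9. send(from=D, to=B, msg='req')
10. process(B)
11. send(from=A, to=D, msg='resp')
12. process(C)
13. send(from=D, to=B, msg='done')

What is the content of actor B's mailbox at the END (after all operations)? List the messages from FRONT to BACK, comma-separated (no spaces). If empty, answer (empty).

Answer: req,done

Derivation:
After 1 (send(from=C, to=B, msg='start')): A:[] B:[start] C:[] D:[]
After 2 (process(C)): A:[] B:[start] C:[] D:[]
After 3 (process(C)): A:[] B:[start] C:[] D:[]
After 4 (send(from=C, to=A, msg='ack')): A:[ack] B:[start] C:[] D:[]
After 5 (send(from=B, to=A, msg='stop')): A:[ack,stop] B:[start] C:[] D:[]
After 6 (process(C)): A:[ack,stop] B:[start] C:[] D:[]
After 7 (send(from=C, to=D, msg='data')): A:[ack,stop] B:[start] C:[] D:[data]
After 8 (process(D)): A:[ack,stop] B:[start] C:[] D:[]
After 9 (send(from=D, to=B, msg='req')): A:[ack,stop] B:[start,req] C:[] D:[]
After 10 (process(B)): A:[ack,stop] B:[req] C:[] D:[]
After 11 (send(from=A, to=D, msg='resp')): A:[ack,stop] B:[req] C:[] D:[resp]
After 12 (process(C)): A:[ack,stop] B:[req] C:[] D:[resp]
After 13 (send(from=D, to=B, msg='done')): A:[ack,stop] B:[req,done] C:[] D:[resp]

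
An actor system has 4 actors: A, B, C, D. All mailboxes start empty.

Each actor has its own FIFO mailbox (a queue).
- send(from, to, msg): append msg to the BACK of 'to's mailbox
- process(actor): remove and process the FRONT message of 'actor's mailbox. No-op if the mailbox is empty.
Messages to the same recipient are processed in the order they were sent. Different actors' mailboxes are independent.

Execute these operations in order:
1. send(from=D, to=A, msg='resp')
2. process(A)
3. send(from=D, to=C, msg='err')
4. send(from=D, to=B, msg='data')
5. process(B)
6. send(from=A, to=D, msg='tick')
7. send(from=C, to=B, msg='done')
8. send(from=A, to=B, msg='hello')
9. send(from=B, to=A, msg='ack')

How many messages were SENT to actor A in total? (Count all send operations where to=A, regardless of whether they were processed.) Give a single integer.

After 1 (send(from=D, to=A, msg='resp')): A:[resp] B:[] C:[] D:[]
After 2 (process(A)): A:[] B:[] C:[] D:[]
After 3 (send(from=D, to=C, msg='err')): A:[] B:[] C:[err] D:[]
After 4 (send(from=D, to=B, msg='data')): A:[] B:[data] C:[err] D:[]
After 5 (process(B)): A:[] B:[] C:[err] D:[]
After 6 (send(from=A, to=D, msg='tick')): A:[] B:[] C:[err] D:[tick]
After 7 (send(from=C, to=B, msg='done')): A:[] B:[done] C:[err] D:[tick]
After 8 (send(from=A, to=B, msg='hello')): A:[] B:[done,hello] C:[err] D:[tick]
After 9 (send(from=B, to=A, msg='ack')): A:[ack] B:[done,hello] C:[err] D:[tick]

Answer: 2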